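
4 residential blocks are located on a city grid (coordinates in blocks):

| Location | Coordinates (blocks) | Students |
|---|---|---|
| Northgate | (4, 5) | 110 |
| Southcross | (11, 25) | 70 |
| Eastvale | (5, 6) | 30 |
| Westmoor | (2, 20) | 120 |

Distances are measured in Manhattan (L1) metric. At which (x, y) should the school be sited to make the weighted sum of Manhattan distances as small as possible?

Manhattan distance separates: Σwᵢ(|x−xᵢ|+|y−yᵢ|) = Σwᵢ|x−xᵢ| + Σwᵢ|y−yᵢ|, so x and y are optimised independently as 1-D weighted medians.
Total weight W = 330; half = 165.
x-coordinate, sorted with cumulative weight:
  x=2 (Westmoor, w=120) cum 120
  x=4 (Northgate, w=110) cum 230  ← median
  x=5 (Eastvale, w=30) cum 260
  x=11 (Southcross, w=70) cum 330
⇒ x* = 4
y-coordinate, sorted with cumulative weight:
  y=5 (Northgate, w=110) cum 110
  y=6 (Eastvale, w=30) cum 140
  y=20 (Westmoor, w=120) cum 260  ← median
  y=25 (Southcross, w=70) cum 330
⇒ y* = 20

(4, 20)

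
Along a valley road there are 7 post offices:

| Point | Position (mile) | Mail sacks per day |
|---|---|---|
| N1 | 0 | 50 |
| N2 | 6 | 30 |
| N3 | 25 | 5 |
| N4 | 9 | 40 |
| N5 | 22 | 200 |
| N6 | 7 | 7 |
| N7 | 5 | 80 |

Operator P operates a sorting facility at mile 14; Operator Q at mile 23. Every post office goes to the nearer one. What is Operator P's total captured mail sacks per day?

The indifferent point is the midpoint (14+23)/2 = 18.5; post offices left of it (closer to Operator P at 14) go to Operator P, those right go to Operator Q.
  N1 at 0 (w=50) → Operator P
  N7 at 5 (w=80) → Operator P
  N2 at 6 (w=30) → Operator P
  N6 at 7 (w=7) → Operator P
  N4 at 9 (w=40) → Operator P
  N5 at 22 (w=200) → Operator Q
  N3 at 25 (w=5) → Operator Q
Operator P captures 207; Operator Q captures 205.

207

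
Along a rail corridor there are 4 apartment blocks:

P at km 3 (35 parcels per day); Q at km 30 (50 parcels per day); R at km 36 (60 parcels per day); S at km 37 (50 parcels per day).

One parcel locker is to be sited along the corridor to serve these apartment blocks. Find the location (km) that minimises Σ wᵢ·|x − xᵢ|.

x = 36

For a sum of weighted absolute distances on a line, the optimum is the weighted median (not the mean). Total weight W = 195; half-weight = 97.5.
Sort by position and accumulate weight:
  km 3 (P, w=35) → cum 35
  km 30 (Q, w=50) → cum 85
  km 36 (R, w=60) → cum 145  ≥ 97.5 → median here
  km 37 (S, w=50) → cum 195
Optimal location: km 36.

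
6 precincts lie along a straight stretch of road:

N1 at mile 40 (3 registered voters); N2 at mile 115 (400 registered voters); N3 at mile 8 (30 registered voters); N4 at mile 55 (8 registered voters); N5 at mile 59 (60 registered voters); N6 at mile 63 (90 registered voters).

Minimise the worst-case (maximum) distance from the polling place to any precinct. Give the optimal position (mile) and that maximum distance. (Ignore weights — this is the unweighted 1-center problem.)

location 61.5, max distance 53.5

The 1-center on a line is the midpoint of the two extreme points: leftmost at 8, rightmost at 115.
Optimal location = (8 + 115)/2 = 61.5; maximum distance = (115 − 8)/2 = 53.5.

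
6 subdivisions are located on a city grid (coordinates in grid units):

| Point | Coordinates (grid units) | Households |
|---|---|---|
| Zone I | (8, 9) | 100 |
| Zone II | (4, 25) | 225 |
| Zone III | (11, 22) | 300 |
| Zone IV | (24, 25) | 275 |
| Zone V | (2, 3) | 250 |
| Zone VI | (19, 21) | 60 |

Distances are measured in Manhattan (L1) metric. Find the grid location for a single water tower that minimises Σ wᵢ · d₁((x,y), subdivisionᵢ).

Manhattan distance separates: Σwᵢ(|x−xᵢ|+|y−yᵢ|) = Σwᵢ|x−xᵢ| + Σwᵢ|y−yᵢ|, so x and y are optimised independently as 1-D weighted medians.
Total weight W = 1210; half = 605.
x-coordinate, sorted with cumulative weight:
  x=2 (Zone V, w=250) cum 250
  x=4 (Zone II, w=225) cum 475
  x=8 (Zone I, w=100) cum 575
  x=11 (Zone III, w=300) cum 875  ← median
  x=19 (Zone VI, w=60) cum 935
  x=24 (Zone IV, w=275) cum 1210
⇒ x* = 11
y-coordinate, sorted with cumulative weight:
  y=3 (Zone V, w=250) cum 250
  y=9 (Zone I, w=100) cum 350
  y=21 (Zone VI, w=60) cum 410
  y=22 (Zone III, w=300) cum 710  ← median
  y=25 (Zone II, w=225) cum 935
  y=25 (Zone IV, w=275) cum 1210
⇒ y* = 22

(11, 22)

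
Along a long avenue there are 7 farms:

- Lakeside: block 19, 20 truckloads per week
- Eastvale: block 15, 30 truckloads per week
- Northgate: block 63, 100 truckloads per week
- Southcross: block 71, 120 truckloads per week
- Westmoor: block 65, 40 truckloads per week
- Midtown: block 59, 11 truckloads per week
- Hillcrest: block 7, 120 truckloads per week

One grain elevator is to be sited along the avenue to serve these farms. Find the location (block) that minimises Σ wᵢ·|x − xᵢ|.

For a sum of weighted absolute distances on a line, the optimum is the weighted median (not the mean). Total weight W = 441; half-weight = 220.5.
Sort by position and accumulate weight:
  block 7 (Hillcrest, w=120) → cum 120
  block 15 (Eastvale, w=30) → cum 150
  block 19 (Lakeside, w=20) → cum 170
  block 59 (Midtown, w=11) → cum 181
  block 63 (Northgate, w=100) → cum 281  ≥ 220.5 → median here
  block 65 (Westmoor, w=40) → cum 321
  block 71 (Southcross, w=120) → cum 441
Optimal location: block 63.

x = 63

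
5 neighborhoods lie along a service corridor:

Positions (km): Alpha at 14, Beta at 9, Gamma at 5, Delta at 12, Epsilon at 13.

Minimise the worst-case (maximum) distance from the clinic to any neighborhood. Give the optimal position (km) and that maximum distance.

location 9.5, max distance 4.5

The 1-center on a line is the midpoint of the two extreme points: leftmost at 5, rightmost at 14.
Optimal location = (5 + 14)/2 = 9.5; maximum distance = (14 − 5)/2 = 4.5.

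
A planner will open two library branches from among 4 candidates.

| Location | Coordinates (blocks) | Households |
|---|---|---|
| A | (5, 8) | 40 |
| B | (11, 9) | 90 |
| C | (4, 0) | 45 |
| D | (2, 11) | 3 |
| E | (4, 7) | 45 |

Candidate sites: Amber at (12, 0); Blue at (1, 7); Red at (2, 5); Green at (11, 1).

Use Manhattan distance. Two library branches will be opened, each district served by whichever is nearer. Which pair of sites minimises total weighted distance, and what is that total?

{Blue, Green}, total 1430

Evaluate every pair (each demand assigned to the nearer of the two):
  {Blue, Green}: total = 1430
  {Red, Green}: total = 1473
  {Amber, Blue}: total = 1610
  {Amber, Red}: total = 1653
  {Blue, Red}: total = 1745
  {Amber, Green}: total = 2242
Best pair: {Blue, Green} with total 1430.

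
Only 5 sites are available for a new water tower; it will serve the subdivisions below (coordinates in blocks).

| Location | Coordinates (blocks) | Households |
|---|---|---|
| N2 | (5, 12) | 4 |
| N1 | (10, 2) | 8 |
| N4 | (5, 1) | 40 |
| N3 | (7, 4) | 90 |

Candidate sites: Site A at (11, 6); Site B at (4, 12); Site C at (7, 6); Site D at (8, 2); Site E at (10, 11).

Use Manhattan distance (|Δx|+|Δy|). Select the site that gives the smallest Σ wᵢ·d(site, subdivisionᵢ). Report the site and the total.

Site D, total 498 blocks

Total weighted distance at each candidate:
  Site A (11, 6): total = 1068
  Site B (4, 12): total = 1602
  Site C (7, 6): total = 548
  Site D (8, 2): total = 498
  Site E (10, 11): total = 1596
Minimum is at Site D with total 498 blocks.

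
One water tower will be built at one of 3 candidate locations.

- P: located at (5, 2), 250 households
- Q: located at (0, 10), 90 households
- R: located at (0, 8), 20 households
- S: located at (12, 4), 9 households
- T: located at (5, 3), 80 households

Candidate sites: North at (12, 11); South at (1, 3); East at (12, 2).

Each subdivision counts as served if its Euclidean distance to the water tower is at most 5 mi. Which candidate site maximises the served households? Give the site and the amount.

Coverage radius r = 5 mi; a point is covered iff (Δx)²+(Δy)² ≤ 5² = 25.
  North (12, 11): covers {none} → 0
  South (1, 3): covers {P, T} → 330
  East (12, 2): covers {S} → 9
Maximum coverage at South: 330 households.

South, covering 330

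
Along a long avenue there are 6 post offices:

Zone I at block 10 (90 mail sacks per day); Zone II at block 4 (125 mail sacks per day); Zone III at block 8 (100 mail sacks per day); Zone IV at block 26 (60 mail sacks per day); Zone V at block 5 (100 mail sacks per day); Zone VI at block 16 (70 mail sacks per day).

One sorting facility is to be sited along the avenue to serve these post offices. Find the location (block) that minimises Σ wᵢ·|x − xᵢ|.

x = 8

For a sum of weighted absolute distances on a line, the optimum is the weighted median (not the mean). Total weight W = 545; half-weight = 272.5.
Sort by position and accumulate weight:
  block 4 (Zone II, w=125) → cum 125
  block 5 (Zone V, w=100) → cum 225
  block 8 (Zone III, w=100) → cum 325  ≥ 272.5 → median here
  block 10 (Zone I, w=90) → cum 415
  block 16 (Zone VI, w=70) → cum 485
  block 26 (Zone IV, w=60) → cum 545
Optimal location: block 8.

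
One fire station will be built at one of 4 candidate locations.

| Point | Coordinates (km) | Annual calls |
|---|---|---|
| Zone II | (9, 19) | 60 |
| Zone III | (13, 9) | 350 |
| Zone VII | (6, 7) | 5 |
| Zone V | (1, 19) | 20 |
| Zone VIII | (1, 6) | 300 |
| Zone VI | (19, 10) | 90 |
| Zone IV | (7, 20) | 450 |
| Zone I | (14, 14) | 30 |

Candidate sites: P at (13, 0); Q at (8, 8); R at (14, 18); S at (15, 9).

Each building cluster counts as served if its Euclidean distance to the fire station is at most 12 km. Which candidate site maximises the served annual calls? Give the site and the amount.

R, covering 980

Coverage radius r = 12 km; a point is covered iff (Δx)²+(Δy)² ≤ 12² = 144.
  P (13, 0): covers {Zone III, Zone VII, Zone VI} → 445
  Q (8, 8): covers {Zone II, Zone III, Zone VII, Zone VIII, Zone VI, Zone I} → 835
  R (14, 18): covers {Zone II, Zone III, Zone VI, Zone IV, Zone I} → 980
  S (15, 9): covers {Zone II, Zone III, Zone VII, Zone VI, Zone I} → 535
Maximum coverage at R: 980 annual calls.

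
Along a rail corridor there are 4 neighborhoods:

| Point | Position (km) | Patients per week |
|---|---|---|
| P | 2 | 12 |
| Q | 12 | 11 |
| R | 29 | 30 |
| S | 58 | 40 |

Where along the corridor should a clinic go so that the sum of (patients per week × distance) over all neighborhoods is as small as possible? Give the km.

For a sum of weighted absolute distances on a line, the optimum is the weighted median (not the mean). Total weight W = 93; half-weight = 46.5.
Sort by position and accumulate weight:
  km 2 (P, w=12) → cum 12
  km 12 (Q, w=11) → cum 23
  km 29 (R, w=30) → cum 53  ≥ 46.5 → median here
  km 58 (S, w=40) → cum 93
Optimal location: km 29.

x = 29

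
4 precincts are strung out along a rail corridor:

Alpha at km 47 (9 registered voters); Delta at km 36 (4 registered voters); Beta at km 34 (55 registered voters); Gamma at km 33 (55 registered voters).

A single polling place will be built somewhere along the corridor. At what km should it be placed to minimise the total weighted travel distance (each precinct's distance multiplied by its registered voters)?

x = 34

For a sum of weighted absolute distances on a line, the optimum is the weighted median (not the mean). Total weight W = 123; half-weight = 61.5.
Sort by position and accumulate weight:
  km 33 (Gamma, w=55) → cum 55
  km 34 (Beta, w=55) → cum 110  ≥ 61.5 → median here
  km 36 (Delta, w=4) → cum 114
  km 47 (Alpha, w=9) → cum 123
Optimal location: km 34.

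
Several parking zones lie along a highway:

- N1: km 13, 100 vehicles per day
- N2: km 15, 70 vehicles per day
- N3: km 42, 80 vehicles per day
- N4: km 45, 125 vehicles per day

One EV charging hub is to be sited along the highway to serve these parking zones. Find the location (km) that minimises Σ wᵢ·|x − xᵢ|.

For a sum of weighted absolute distances on a line, the optimum is the weighted median (not the mean). Total weight W = 375; half-weight = 187.5.
Sort by position and accumulate weight:
  km 13 (N1, w=100) → cum 100
  km 15 (N2, w=70) → cum 170
  km 42 (N3, w=80) → cum 250  ≥ 187.5 → median here
  km 45 (N4, w=125) → cum 375
Optimal location: km 42.

x = 42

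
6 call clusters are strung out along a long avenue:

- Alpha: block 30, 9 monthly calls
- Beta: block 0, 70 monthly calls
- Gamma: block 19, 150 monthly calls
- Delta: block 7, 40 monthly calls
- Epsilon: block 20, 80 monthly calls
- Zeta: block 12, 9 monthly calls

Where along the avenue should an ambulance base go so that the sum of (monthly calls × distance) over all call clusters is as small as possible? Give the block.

x = 19

For a sum of weighted absolute distances on a line, the optimum is the weighted median (not the mean). Total weight W = 358; half-weight = 179.
Sort by position and accumulate weight:
  block 0 (Beta, w=70) → cum 70
  block 7 (Delta, w=40) → cum 110
  block 12 (Zeta, w=9) → cum 119
  block 19 (Gamma, w=150) → cum 269  ≥ 179 → median here
  block 20 (Epsilon, w=80) → cum 349
  block 30 (Alpha, w=9) → cum 358
Optimal location: block 19.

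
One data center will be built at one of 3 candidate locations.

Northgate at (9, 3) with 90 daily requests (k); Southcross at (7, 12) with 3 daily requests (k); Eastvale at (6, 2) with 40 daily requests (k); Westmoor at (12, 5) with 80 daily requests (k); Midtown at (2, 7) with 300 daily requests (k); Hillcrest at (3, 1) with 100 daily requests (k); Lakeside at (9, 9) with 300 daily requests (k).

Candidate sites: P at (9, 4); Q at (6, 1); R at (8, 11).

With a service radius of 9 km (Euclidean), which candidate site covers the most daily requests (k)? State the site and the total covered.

P, covering 913

Coverage radius r = 9 km; a point is covered iff (Δx)²+(Δy)² ≤ 9² = 81.
  P (9, 4): covers {Northgate, Southcross, Eastvale, Westmoor, Midtown, Hillcrest, Lakeside} → 913
  Q (6, 1): covers {Northgate, Eastvale, Westmoor, Midtown, Hillcrest, Lakeside} → 910
  R (8, 11): covers {Northgate, Southcross, Westmoor, Midtown, Lakeside} → 773
Maximum coverage at P: 913 daily requests (k).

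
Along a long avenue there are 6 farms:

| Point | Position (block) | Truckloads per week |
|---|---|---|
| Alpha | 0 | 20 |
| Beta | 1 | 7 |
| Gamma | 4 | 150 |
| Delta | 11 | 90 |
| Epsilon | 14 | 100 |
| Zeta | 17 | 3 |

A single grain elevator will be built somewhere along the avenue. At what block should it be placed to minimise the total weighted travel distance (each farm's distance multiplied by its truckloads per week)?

x = 11

For a sum of weighted absolute distances on a line, the optimum is the weighted median (not the mean). Total weight W = 370; half-weight = 185.
Sort by position and accumulate weight:
  block 0 (Alpha, w=20) → cum 20
  block 1 (Beta, w=7) → cum 27
  block 4 (Gamma, w=150) → cum 177
  block 11 (Delta, w=90) → cum 267  ≥ 185 → median here
  block 14 (Epsilon, w=100) → cum 367
  block 17 (Zeta, w=3) → cum 370
Optimal location: block 11.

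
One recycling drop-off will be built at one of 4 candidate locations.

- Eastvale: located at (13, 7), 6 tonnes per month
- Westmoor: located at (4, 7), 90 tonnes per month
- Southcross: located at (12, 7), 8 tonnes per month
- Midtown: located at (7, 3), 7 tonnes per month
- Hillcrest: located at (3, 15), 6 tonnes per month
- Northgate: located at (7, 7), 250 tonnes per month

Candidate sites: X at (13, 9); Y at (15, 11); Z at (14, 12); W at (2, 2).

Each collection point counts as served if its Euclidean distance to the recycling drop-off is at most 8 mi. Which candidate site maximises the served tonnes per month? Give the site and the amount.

W, covering 347

Coverage radius r = 8 mi; a point is covered iff (Δx)²+(Δy)² ≤ 8² = 64.
  X (13, 9): covers {Eastvale, Southcross, Northgate} → 264
  Y (15, 11): covers {Eastvale, Southcross} → 14
  Z (14, 12): covers {Eastvale, Southcross} → 14
  W (2, 2): covers {Westmoor, Midtown, Northgate} → 347
Maximum coverage at W: 347 tonnes per month.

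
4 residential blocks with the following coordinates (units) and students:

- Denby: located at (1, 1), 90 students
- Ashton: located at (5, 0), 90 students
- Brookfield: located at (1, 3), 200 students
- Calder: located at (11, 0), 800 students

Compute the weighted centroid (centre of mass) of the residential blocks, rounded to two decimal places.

(8.08, 0.58)

The minimiser of Σwᵢ‖p−pᵢ‖² is the weighted centroid p* = (Σwᵢpᵢ)/(Σwᵢ).
Σwᵢ = 1180.
Σwᵢxᵢ = 90·1 + 90·5 + 200·1 + 800·11 = 9540.
Σwᵢyᵢ = 90·1 + 90·0 + 200·3 + 800·0 = 690.
x* = 9540/1180 = 8.08, y* = 690/1180 = 0.58.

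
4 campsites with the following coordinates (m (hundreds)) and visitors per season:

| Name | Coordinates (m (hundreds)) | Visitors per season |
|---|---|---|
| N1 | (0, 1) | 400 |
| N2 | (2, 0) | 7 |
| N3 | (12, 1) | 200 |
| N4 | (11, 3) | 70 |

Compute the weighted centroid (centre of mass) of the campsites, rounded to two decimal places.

The minimiser of Σwᵢ‖p−pᵢ‖² is the weighted centroid p* = (Σwᵢpᵢ)/(Σwᵢ).
Σwᵢ = 677.
Σwᵢxᵢ = 400·0 + 7·2 + 200·12 + 70·11 = 3184.
Σwᵢyᵢ = 400·1 + 7·0 + 200·1 + 70·3 = 810.
x* = 3184/677 = 4.70, y* = 810/677 = 1.20.

(4.70, 1.20)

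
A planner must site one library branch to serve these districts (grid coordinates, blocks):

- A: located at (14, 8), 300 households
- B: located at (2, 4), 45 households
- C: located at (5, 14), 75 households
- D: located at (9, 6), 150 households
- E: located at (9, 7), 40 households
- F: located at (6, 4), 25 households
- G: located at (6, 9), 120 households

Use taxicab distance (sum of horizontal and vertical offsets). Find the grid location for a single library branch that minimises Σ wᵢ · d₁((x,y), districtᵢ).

(9, 8)

Manhattan distance separates: Σwᵢ(|x−xᵢ|+|y−yᵢ|) = Σwᵢ|x−xᵢ| + Σwᵢ|y−yᵢ|, so x and y are optimised independently as 1-D weighted medians.
Total weight W = 755; half = 377.5.
x-coordinate, sorted with cumulative weight:
  x=2 (B, w=45) cum 45
  x=5 (C, w=75) cum 120
  x=6 (F, w=25) cum 145
  x=6 (G, w=120) cum 265
  x=9 (D, w=150) cum 415  ← median
  x=9 (E, w=40) cum 455
  x=14 (A, w=300) cum 755
⇒ x* = 9
y-coordinate, sorted with cumulative weight:
  y=4 (B, w=45) cum 45
  y=4 (F, w=25) cum 70
  y=6 (D, w=150) cum 220
  y=7 (E, w=40) cum 260
  y=8 (A, w=300) cum 560  ← median
  y=9 (G, w=120) cum 680
  y=14 (C, w=75) cum 755
⇒ y* = 8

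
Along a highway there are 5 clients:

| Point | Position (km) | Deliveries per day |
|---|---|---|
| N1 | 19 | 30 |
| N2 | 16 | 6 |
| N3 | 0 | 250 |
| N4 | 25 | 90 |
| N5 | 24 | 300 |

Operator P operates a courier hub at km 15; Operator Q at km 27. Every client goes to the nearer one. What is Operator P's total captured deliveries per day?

The indifferent point is the midpoint (15+27)/2 = 21; clients left of it (closer to Operator P at 15) go to Operator P, those right go to Operator Q.
  N3 at 0 (w=250) → Operator P
  N2 at 16 (w=6) → Operator P
  N1 at 19 (w=30) → Operator P
  N5 at 24 (w=300) → Operator Q
  N4 at 25 (w=90) → Operator Q
Operator P captures 286; Operator Q captures 390.

286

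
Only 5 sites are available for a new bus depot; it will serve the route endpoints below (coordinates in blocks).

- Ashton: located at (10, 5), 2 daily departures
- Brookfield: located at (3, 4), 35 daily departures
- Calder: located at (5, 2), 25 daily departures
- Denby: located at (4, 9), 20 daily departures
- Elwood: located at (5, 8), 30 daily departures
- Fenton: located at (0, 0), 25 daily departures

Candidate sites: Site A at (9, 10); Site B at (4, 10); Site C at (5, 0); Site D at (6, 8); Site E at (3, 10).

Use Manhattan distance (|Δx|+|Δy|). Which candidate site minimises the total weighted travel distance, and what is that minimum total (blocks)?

Site C, total 845 blocks

Total weighted distance at each candidate:
  Site A (9, 10): total = 1507
  Site B (4, 10): total = 952
  Site C (5, 0): total = 845
  Site D (6, 8): total = 874
  Site E (3, 10): total = 969
Minimum is at Site C with total 845 blocks.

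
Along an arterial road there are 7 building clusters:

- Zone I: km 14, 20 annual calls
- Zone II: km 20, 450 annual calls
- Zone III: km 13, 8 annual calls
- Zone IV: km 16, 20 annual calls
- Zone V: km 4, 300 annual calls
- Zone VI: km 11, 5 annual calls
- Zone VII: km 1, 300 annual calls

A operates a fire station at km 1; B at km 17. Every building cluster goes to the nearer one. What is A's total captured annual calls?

600

The indifferent point is the midpoint (1+17)/2 = 9; building clusters left of it (closer to A at 1) go to A, those right go to B.
  Zone VII at 1 (w=300) → A
  Zone V at 4 (w=300) → A
  Zone VI at 11 (w=5) → B
  Zone III at 13 (w=8) → B
  Zone I at 14 (w=20) → B
  Zone IV at 16 (w=20) → B
  Zone II at 20 (w=450) → B
A captures 600; B captures 503.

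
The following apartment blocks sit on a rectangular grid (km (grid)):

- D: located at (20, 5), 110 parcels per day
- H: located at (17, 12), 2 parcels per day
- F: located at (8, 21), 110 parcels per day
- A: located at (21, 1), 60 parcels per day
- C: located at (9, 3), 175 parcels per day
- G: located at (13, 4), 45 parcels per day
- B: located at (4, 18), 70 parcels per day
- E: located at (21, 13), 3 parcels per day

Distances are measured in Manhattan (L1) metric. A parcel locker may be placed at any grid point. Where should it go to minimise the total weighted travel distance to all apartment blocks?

(9, 5)

Manhattan distance separates: Σwᵢ(|x−xᵢ|+|y−yᵢ|) = Σwᵢ|x−xᵢ| + Σwᵢ|y−yᵢ|, so x and y are optimised independently as 1-D weighted medians.
Total weight W = 575; half = 287.5.
x-coordinate, sorted with cumulative weight:
  x=4 (B, w=70) cum 70
  x=8 (F, w=110) cum 180
  x=9 (C, w=175) cum 355  ← median
  x=13 (G, w=45) cum 400
  x=17 (H, w=2) cum 402
  x=20 (D, w=110) cum 512
  x=21 (A, w=60) cum 572
  x=21 (E, w=3) cum 575
⇒ x* = 9
y-coordinate, sorted with cumulative weight:
  y=1 (A, w=60) cum 60
  y=3 (C, w=175) cum 235
  y=4 (G, w=45) cum 280
  y=5 (D, w=110) cum 390  ← median
  y=12 (H, w=2) cum 392
  y=13 (E, w=3) cum 395
  y=18 (B, w=70) cum 465
  y=21 (F, w=110) cum 575
⇒ y* = 5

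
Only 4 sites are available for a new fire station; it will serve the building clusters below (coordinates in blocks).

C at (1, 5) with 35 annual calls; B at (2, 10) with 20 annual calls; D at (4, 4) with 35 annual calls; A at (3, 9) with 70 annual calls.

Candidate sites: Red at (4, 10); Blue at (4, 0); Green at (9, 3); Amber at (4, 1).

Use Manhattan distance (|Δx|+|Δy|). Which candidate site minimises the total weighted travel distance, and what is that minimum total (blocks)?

Total weighted distance at each candidate:
  Red (4, 10): total = 670
  Blue (4, 0): total = 1360
  Green (9, 3): total = 1680
  Amber (4, 1): total = 1200
Minimum is at Red with total 670 blocks.

Red, total 670 blocks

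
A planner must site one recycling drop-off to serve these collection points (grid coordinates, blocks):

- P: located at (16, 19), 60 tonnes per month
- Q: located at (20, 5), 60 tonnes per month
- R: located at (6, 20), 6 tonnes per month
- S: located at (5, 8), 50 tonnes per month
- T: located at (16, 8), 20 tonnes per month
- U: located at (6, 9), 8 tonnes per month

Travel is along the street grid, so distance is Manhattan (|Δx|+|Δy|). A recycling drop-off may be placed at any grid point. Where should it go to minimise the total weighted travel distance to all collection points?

Manhattan distance separates: Σwᵢ(|x−xᵢ|+|y−yᵢ|) = Σwᵢ|x−xᵢ| + Σwᵢ|y−yᵢ|, so x and y are optimised independently as 1-D weighted medians.
Total weight W = 204; half = 102.
x-coordinate, sorted with cumulative weight:
  x=5 (S, w=50) cum 50
  x=6 (R, w=6) cum 56
  x=6 (U, w=8) cum 64
  x=16 (P, w=60) cum 124  ← median
  x=16 (T, w=20) cum 144
  x=20 (Q, w=60) cum 204
⇒ x* = 16
y-coordinate, sorted with cumulative weight:
  y=5 (Q, w=60) cum 60
  y=8 (S, w=50) cum 110  ← median
  y=8 (T, w=20) cum 130
  y=9 (U, w=8) cum 138
  y=19 (P, w=60) cum 198
  y=20 (R, w=6) cum 204
⇒ y* = 8

(16, 8)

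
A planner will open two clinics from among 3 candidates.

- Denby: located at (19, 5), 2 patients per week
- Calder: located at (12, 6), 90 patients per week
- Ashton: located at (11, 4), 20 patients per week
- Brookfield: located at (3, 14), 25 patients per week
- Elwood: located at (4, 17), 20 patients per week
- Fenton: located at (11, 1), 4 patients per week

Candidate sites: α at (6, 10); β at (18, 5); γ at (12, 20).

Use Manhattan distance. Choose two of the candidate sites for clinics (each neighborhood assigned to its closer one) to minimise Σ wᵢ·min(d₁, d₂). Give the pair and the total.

{α, β}, total 1191

Evaluate every pair (each demand assigned to the nearer of the two):
  {α, β}: total = 1191
  {β, γ}: total = 1431
  {α, γ}: total = 1567
Best pair: {α, β} with total 1191.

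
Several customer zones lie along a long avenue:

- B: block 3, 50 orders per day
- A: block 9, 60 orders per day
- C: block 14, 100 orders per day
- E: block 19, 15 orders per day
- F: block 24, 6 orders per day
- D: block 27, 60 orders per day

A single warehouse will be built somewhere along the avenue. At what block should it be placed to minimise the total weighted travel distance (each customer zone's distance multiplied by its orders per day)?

For a sum of weighted absolute distances on a line, the optimum is the weighted median (not the mean). Total weight W = 291; half-weight = 145.5.
Sort by position and accumulate weight:
  block 3 (B, w=50) → cum 50
  block 9 (A, w=60) → cum 110
  block 14 (C, w=100) → cum 210  ≥ 145.5 → median here
  block 19 (E, w=15) → cum 225
  block 24 (F, w=6) → cum 231
  block 27 (D, w=60) → cum 291
Optimal location: block 14.

x = 14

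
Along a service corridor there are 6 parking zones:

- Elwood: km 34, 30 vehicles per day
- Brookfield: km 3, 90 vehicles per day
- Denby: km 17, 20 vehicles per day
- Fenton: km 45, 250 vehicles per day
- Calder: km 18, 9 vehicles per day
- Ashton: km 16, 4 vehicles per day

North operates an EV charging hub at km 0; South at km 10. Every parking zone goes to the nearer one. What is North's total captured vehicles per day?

90

The indifferent point is the midpoint (0+10)/2 = 5; parking zones left of it (closer to North at 0) go to North, those right go to South.
  Brookfield at 3 (w=90) → North
  Ashton at 16 (w=4) → South
  Denby at 17 (w=20) → South
  Calder at 18 (w=9) → South
  Elwood at 34 (w=30) → South
  Fenton at 45 (w=250) → South
North captures 90; South captures 313.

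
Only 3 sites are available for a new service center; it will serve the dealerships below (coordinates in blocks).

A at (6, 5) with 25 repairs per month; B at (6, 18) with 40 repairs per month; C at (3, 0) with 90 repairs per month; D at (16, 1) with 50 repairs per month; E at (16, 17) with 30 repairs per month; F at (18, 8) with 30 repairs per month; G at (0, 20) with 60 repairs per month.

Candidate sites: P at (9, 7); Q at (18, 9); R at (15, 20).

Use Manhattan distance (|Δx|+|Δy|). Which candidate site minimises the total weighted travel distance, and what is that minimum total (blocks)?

P, total 4635 blocks

Total weighted distance at each candidate:
  P (9, 7): total = 4635
  Q (18, 9): total = 5970
  R (15, 20): total = 6390
Minimum is at P with total 4635 blocks.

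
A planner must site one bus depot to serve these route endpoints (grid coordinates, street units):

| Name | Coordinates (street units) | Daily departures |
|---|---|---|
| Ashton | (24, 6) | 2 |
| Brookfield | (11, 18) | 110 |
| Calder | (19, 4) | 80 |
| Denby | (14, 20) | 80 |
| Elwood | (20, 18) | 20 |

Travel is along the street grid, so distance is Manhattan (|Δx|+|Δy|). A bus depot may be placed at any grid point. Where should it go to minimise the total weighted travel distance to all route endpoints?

(14, 18)

Manhattan distance separates: Σwᵢ(|x−xᵢ|+|y−yᵢ|) = Σwᵢ|x−xᵢ| + Σwᵢ|y−yᵢ|, so x and y are optimised independently as 1-D weighted medians.
Total weight W = 292; half = 146.
x-coordinate, sorted with cumulative weight:
  x=11 (Brookfield, w=110) cum 110
  x=14 (Denby, w=80) cum 190  ← median
  x=19 (Calder, w=80) cum 270
  x=20 (Elwood, w=20) cum 290
  x=24 (Ashton, w=2) cum 292
⇒ x* = 14
y-coordinate, sorted with cumulative weight:
  y=4 (Calder, w=80) cum 80
  y=6 (Ashton, w=2) cum 82
  y=18 (Brookfield, w=110) cum 192  ← median
  y=18 (Elwood, w=20) cum 212
  y=20 (Denby, w=80) cum 292
⇒ y* = 18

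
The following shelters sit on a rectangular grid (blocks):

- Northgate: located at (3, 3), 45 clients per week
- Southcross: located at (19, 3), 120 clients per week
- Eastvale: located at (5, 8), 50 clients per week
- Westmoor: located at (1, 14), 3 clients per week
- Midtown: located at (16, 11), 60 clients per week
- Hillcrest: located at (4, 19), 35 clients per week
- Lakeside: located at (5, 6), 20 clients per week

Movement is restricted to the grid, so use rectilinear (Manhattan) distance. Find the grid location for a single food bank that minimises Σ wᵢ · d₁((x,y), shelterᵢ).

(16, 6)

Manhattan distance separates: Σwᵢ(|x−xᵢ|+|y−yᵢ|) = Σwᵢ|x−xᵢ| + Σwᵢ|y−yᵢ|, so x and y are optimised independently as 1-D weighted medians.
Total weight W = 333; half = 166.5.
x-coordinate, sorted with cumulative weight:
  x=1 (Westmoor, w=3) cum 3
  x=3 (Northgate, w=45) cum 48
  x=4 (Hillcrest, w=35) cum 83
  x=5 (Eastvale, w=50) cum 133
  x=5 (Lakeside, w=20) cum 153
  x=16 (Midtown, w=60) cum 213  ← median
  x=19 (Southcross, w=120) cum 333
⇒ x* = 16
y-coordinate, sorted with cumulative weight:
  y=3 (Northgate, w=45) cum 45
  y=3 (Southcross, w=120) cum 165
  y=6 (Lakeside, w=20) cum 185  ← median
  y=8 (Eastvale, w=50) cum 235
  y=11 (Midtown, w=60) cum 295
  y=14 (Westmoor, w=3) cum 298
  y=19 (Hillcrest, w=35) cum 333
⇒ y* = 6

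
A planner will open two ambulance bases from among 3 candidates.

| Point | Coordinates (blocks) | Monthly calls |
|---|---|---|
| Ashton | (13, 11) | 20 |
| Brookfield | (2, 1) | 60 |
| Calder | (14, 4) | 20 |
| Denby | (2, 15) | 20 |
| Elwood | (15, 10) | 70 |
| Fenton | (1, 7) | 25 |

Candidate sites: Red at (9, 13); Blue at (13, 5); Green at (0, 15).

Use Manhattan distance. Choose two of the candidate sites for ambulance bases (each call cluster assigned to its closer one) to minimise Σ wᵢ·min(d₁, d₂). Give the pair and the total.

{Blue, Green}, total 1815

Evaluate every pair (each demand assigned to the nearer of the two):
  {Blue, Green}: total = 1815
  {Red, Blue}: total = 2080
  {Red, Green}: total = 2255
Best pair: {Blue, Green} with total 1815.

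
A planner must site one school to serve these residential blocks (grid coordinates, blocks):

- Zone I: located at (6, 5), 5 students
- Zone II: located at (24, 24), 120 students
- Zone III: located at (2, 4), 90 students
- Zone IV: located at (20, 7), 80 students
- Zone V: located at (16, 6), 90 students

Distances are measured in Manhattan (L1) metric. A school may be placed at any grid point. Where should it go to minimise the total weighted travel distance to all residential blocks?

(20, 7)

Manhattan distance separates: Σwᵢ(|x−xᵢ|+|y−yᵢ|) = Σwᵢ|x−xᵢ| + Σwᵢ|y−yᵢ|, so x and y are optimised independently as 1-D weighted medians.
Total weight W = 385; half = 192.5.
x-coordinate, sorted with cumulative weight:
  x=2 (Zone III, w=90) cum 90
  x=6 (Zone I, w=5) cum 95
  x=16 (Zone V, w=90) cum 185
  x=20 (Zone IV, w=80) cum 265  ← median
  x=24 (Zone II, w=120) cum 385
⇒ x* = 20
y-coordinate, sorted with cumulative weight:
  y=4 (Zone III, w=90) cum 90
  y=5 (Zone I, w=5) cum 95
  y=6 (Zone V, w=90) cum 185
  y=7 (Zone IV, w=80) cum 265  ← median
  y=24 (Zone II, w=120) cum 385
⇒ y* = 7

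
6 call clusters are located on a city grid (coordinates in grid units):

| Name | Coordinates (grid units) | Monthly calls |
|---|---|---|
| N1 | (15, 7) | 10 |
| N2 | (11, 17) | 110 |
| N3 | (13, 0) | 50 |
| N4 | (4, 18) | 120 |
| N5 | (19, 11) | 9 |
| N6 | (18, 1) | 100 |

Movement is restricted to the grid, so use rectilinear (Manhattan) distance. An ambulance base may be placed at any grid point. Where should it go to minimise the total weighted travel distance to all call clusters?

(11, 17)

Manhattan distance separates: Σwᵢ(|x−xᵢ|+|y−yᵢ|) = Σwᵢ|x−xᵢ| + Σwᵢ|y−yᵢ|, so x and y are optimised independently as 1-D weighted medians.
Total weight W = 399; half = 199.5.
x-coordinate, sorted with cumulative weight:
  x=4 (N4, w=120) cum 120
  x=11 (N2, w=110) cum 230  ← median
  x=13 (N3, w=50) cum 280
  x=15 (N1, w=10) cum 290
  x=18 (N6, w=100) cum 390
  x=19 (N5, w=9) cum 399
⇒ x* = 11
y-coordinate, sorted with cumulative weight:
  y=0 (N3, w=50) cum 50
  y=1 (N6, w=100) cum 150
  y=7 (N1, w=10) cum 160
  y=11 (N5, w=9) cum 169
  y=17 (N2, w=110) cum 279  ← median
  y=18 (N4, w=120) cum 399
⇒ y* = 17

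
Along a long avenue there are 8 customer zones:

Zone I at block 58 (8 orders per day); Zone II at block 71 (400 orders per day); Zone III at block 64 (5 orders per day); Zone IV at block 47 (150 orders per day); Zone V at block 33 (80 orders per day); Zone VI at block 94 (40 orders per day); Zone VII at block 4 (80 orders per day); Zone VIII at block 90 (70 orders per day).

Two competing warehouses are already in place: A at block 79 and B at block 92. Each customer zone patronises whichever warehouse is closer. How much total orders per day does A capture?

723

The indifferent point is the midpoint (79+92)/2 = 85.5; customer zones left of it (closer to A at 79) go to A, those right go to B.
  Zone VII at 4 (w=80) → A
  Zone V at 33 (w=80) → A
  Zone IV at 47 (w=150) → A
  Zone I at 58 (w=8) → A
  Zone III at 64 (w=5) → A
  Zone II at 71 (w=400) → A
  Zone VIII at 90 (w=70) → B
  Zone VI at 94 (w=40) → B
A captures 723; B captures 110.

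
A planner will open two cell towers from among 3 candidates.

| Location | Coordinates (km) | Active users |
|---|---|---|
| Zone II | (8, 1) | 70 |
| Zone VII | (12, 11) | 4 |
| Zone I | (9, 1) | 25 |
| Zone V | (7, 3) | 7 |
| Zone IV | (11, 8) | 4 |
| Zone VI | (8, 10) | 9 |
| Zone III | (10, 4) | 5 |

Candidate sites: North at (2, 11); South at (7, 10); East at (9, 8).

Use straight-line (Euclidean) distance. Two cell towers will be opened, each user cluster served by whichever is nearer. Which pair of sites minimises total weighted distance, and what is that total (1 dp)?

{South, East}, total 762.3

Evaluate every pair (each demand assigned to the nearer of the two):
  {South, East}: total = 762.3
  {North, East}: total = 773.4
  {North, South}: total = 994.2
Best pair: {South, East} with total 762.3.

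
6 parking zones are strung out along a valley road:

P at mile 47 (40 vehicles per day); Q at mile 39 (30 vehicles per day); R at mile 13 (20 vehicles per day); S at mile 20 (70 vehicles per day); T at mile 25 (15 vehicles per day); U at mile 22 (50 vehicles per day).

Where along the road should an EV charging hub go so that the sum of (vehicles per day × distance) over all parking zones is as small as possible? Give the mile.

x = 22

For a sum of weighted absolute distances on a line, the optimum is the weighted median (not the mean). Total weight W = 225; half-weight = 112.5.
Sort by position and accumulate weight:
  mile 13 (R, w=20) → cum 20
  mile 20 (S, w=70) → cum 90
  mile 22 (U, w=50) → cum 140  ≥ 112.5 → median here
  mile 25 (T, w=15) → cum 155
  mile 39 (Q, w=30) → cum 185
  mile 47 (P, w=40) → cum 225
Optimal location: mile 22.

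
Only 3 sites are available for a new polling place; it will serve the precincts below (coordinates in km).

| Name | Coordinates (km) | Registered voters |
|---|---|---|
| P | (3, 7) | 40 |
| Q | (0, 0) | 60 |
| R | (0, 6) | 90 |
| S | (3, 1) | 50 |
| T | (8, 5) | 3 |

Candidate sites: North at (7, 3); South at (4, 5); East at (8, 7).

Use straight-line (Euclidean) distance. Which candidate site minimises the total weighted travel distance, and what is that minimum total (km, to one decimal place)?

South, total 1062.9 km

Total weighted distance at each candidate:
  North (7, 3): total = 1599.0
  South (4, 5): total = 1062.9
  East (8, 7): total = 1959.9
Minimum is at South with total 1062.9 km.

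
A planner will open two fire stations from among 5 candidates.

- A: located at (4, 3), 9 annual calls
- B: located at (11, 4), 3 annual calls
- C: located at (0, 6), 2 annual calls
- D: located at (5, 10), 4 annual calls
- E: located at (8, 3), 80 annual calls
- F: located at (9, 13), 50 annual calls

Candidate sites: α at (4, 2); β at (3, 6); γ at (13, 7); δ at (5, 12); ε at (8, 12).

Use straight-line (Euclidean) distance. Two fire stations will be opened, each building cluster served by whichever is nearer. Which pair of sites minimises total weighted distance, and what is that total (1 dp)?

{α, ε}, total 457.1

Evaluate every pair (each demand assigned to the nearer of the two):
  {α, ε}: total = 457.1
  {α, δ}: total = 586.2
  {β, ε}: total = 610.8
  {γ, ε}: total = 716.8
  {β, δ}: total = 739.8
  {α, γ}: total = 753.8
  {γ, δ}: total = 834.3
  {α, β}: total = 845.6
  {β, γ}: total = 890.2
  {δ, ε}: total = 921.5
Best pair: {α, ε} with total 457.1.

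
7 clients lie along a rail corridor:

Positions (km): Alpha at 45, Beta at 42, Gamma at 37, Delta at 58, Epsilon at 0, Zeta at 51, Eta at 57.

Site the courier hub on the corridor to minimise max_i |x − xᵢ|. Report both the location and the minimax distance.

location 29, max distance 29

The 1-center on a line is the midpoint of the two extreme points: leftmost at 0, rightmost at 58.
Optimal location = (0 + 58)/2 = 29; maximum distance = (58 − 0)/2 = 29.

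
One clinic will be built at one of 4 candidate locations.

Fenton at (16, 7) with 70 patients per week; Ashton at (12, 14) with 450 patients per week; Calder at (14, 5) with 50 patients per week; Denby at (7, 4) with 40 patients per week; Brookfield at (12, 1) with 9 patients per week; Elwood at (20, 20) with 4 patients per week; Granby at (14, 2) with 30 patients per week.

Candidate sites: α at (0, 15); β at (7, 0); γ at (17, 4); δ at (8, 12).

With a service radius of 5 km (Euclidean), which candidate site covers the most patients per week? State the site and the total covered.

δ, covering 450

Coverage radius r = 5 km; a point is covered iff (Δx)²+(Δy)² ≤ 5² = 25.
  α (0, 15): covers {none} → 0
  β (7, 0): covers {Denby} → 40
  γ (17, 4): covers {Fenton, Calder, Granby} → 150
  δ (8, 12): covers {Ashton} → 450
Maximum coverage at δ: 450 patients per week.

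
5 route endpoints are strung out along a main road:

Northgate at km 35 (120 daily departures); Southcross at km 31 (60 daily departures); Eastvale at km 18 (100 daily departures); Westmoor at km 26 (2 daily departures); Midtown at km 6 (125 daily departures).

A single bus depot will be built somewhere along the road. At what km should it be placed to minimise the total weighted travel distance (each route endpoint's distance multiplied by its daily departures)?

x = 18

For a sum of weighted absolute distances on a line, the optimum is the weighted median (not the mean). Total weight W = 407; half-weight = 203.5.
Sort by position and accumulate weight:
  km 6 (Midtown, w=125) → cum 125
  km 18 (Eastvale, w=100) → cum 225  ≥ 203.5 → median here
  km 26 (Westmoor, w=2) → cum 227
  km 31 (Southcross, w=60) → cum 287
  km 35 (Northgate, w=120) → cum 407
Optimal location: km 18.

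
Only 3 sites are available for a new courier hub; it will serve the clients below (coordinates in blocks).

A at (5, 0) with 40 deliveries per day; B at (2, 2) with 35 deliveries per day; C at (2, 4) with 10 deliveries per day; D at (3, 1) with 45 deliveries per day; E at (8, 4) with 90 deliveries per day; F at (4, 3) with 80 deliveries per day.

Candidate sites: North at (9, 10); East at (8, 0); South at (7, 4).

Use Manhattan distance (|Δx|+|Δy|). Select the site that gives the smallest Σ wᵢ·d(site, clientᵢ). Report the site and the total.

Total weighted distance at each candidate:
  North (9, 10): total = 3480
  East (8, 0): total = 1690
  South (7, 4): total = 1260
Minimum is at South with total 1260 blocks.

South, total 1260 blocks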